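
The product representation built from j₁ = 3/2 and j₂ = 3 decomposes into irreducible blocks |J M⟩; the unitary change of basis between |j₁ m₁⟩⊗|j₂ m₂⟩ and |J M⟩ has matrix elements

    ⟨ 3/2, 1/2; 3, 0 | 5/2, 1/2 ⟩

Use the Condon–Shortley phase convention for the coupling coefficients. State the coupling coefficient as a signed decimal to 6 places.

triangle: 2!×1!×4!/8! = 48/40320
(j±m)!: 2!×1!×3!×3!×3!×2! = 864
prefactor² = (2J+1)×Δ×N² = 216/35
  k=0: +1/(0!×2!×1!×3!×0!×1!) = 1/12
  k=1: −1/(1!×1!×0!×2!×1!×2!) = -1/4
Σ = -1/6  ⇒  CG² = 216/35×(-1/6)² = 6/35
CG = −√(6/35) = -0.414039

−√(6/35) = -0.414039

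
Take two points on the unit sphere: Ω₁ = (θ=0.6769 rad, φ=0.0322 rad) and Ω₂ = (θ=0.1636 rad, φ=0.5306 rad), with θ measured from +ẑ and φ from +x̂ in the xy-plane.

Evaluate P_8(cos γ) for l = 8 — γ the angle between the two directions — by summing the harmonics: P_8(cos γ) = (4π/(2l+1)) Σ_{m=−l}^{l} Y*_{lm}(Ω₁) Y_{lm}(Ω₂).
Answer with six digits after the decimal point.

Term-by-term m-sum for l=8 (normalisation 4π/17 = 0.739198):
  m=-8: Y*=+0.011811+0.003112i  Y=-0.000000+0.000000i  product -0.000000+0.000000i
  m=-7: Y*=+0.059264+0.013589i  Y=-0.000005+0.000003i  product -0.000000+0.000000i
  m=-6: Y*=+0.181055+0.035422i  Y=-0.000095+0.000004i  product -0.000017-0.000003i
  m=-5: Y*=+0.368901+0.059912i  Y=-0.000942-0.000501i  product -0.000318-0.000241i
  m=-4: Y*=+0.475214+0.061548i  Y=-0.004652-0.007560i  product -0.001745-0.003879i
  m=-3: Y*=+0.266715+0.025845i  Y=-0.001145-0.054529i  product +0.001104-0.014573i
  m=-2: Y*=-0.210158-0.013553i  Y=+0.114908-0.205623i  product -0.026936+0.041656i
  m=-1: Y*=-0.385294-0.012411i  Y=+0.542727-0.318431i  product -0.213062+0.115954i
  m=+0: Y*=+0.094573-0.000000i  Y=+0.666210+0.000000i  product +0.063005+0.000000i
  m=+1: Y*=+0.385294-0.012411i  Y=-0.542727-0.318431i  product -0.213062-0.115954i
  m=+2: Y*=-0.210158+0.013553i  Y=+0.114908+0.205623i  product -0.026936-0.041656i
  m=+3: Y*=-0.266715+0.025845i  Y=+0.001145-0.054529i  product +0.001104+0.014573i
  m=+4: Y*=+0.475214-0.061548i  Y=-0.004652+0.007560i  product -0.001745+0.003879i
  m=+5: Y*=-0.368901+0.059912i  Y=+0.000942-0.000501i  product -0.000318+0.000241i
  m=+6: Y*=+0.181055-0.035422i  Y=-0.000095-0.000004i  product -0.000017+0.000003i
  m=+7: Y*=-0.059264+0.013589i  Y=+0.000005+0.000003i  product -0.000000-0.000000i
  m=+8: Y*=+0.011811-0.003112i  Y=-0.000000-0.000000i  product -0.000000-0.000000i
Accumulated sum -0.418943+0.000000i; after 4π/(2l+1) scaling, -0.309682+0.000000i ⇒ P_8 = -0.309682

-0.309682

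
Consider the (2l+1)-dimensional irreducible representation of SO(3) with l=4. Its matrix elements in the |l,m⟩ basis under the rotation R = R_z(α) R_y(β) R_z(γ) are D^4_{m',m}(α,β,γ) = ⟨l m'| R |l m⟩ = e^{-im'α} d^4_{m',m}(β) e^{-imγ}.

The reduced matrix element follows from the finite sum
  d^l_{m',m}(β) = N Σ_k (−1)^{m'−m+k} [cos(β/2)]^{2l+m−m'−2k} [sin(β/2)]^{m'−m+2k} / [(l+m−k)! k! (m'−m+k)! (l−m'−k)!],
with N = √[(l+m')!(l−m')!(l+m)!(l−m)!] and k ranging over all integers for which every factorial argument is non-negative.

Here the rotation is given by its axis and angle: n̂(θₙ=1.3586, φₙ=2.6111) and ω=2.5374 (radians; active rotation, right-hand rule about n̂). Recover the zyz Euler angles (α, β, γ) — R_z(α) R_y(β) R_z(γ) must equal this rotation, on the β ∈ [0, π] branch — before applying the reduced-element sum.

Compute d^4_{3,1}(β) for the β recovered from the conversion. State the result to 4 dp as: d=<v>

Axis–angle → zyz. n̂ = (sinθₙcosφₙ, sinθₙsinφₙ, cosθₙ) = (-0.843211, +0.494610, +0.210607), ω = 2.5374.
R = I cosω + sinω [n̂]ₓ + (1−cosω) n̂n̂ᵀ gives
  R = [+0.473174, -0.879931, -0.042747; -0.640640, -0.376993, +0.668922; -0.604720, -0.289131, -0.742103]
β = atan2(√(R₁₃²+R₂₃²), R₃₃) = 2.406998; α = atan2(R₂₃, R₁₃) mod 2π = 1.634613; γ = atan2(R₃₂, −R₃₁) mod 2π = 5.837191
d^4_{3,1}(β=2.4070) via the finite sum:
Half-angle: c=0.359094, s=0.933301. N=√(5040·1·120·6)=1904.940944
k∈{0,1} keeps every argument non-negative
  k=0: (−1)^2·1904.9409/(240)·0.3591^6·0.9333^2 = +0.014824
  k=1: (−1)^3·1904.9409/(144)·0.3591^4·0.9333^4 = -0.166894
d^4_{3,1}(2.4070) = +0.014824 -0.166894 = -0.152070

d=-0.1521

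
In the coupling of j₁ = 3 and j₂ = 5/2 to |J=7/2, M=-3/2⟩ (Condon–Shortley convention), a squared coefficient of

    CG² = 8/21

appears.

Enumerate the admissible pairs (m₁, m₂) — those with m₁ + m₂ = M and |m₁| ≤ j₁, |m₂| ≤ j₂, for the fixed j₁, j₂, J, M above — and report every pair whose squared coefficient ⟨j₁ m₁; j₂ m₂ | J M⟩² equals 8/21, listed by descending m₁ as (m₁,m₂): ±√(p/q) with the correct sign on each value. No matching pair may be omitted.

(1,-5/2): +√(8/21)

Admissible pairs with m₁+m₂ = M = -3/2: (-3,3/2), (-2,1/2), (-1,-1/2), (0,-3/2), (1,-5/2)
  (m₁,m₂)=(1,-5/2): CG² = 8/21, CG = +√(8/21)   ← matches the target
  (m₁,m₂)=(0,-3/2): CG² = 0/1, CG = 0
  (m₁,m₂)=(-1,-1/2): CG² = 5/21, CG = −√(5/21)
  (m₁,m₂)=(-2,1/2): CG² = 2/21, CG = +√(2/21)
  (m₁,m₂)=(-3,3/2): CG² = 2/7, CG = +√(2/7)
Pairs with CG² = 8/21: (1,-5/2): +√(8/21)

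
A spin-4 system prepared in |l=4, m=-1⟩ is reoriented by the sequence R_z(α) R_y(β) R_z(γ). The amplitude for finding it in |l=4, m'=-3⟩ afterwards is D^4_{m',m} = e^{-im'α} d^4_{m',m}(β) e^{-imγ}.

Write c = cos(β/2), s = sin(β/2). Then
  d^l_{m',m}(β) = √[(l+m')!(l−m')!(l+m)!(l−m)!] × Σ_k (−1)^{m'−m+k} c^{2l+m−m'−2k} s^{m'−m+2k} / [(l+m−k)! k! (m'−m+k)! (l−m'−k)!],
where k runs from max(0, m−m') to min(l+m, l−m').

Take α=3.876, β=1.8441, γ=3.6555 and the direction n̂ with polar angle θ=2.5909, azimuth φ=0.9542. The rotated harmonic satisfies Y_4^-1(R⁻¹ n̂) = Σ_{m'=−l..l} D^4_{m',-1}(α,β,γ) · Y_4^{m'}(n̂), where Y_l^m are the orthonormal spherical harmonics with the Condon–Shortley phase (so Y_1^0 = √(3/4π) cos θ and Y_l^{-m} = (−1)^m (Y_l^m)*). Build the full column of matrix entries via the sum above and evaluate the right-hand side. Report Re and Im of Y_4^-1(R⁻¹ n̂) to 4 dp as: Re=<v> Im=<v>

Need the full column D^4_{m',-1} for m'=−4..4 at α=3.8760, β=1.8441, γ=3.6555.
cos(β/2)=0.604188, sin(β/2)=0.796842
d^4_{-4,-1}: single k=3 term ⇒ +0.304839;  D = +0.290314+0.092978i
d^4_{-3,-1}: k∈[2..3] ⇒ +0.245158 -0.710715 = -0.465557;  D = +0.424243-0.191731i
d^4_{-2,-1}: k∈[1..3] ⇒ +0.099360 -0.864137 +1.002056 = +0.237278;  D = +0.095000-0.217430i
d^4_{-1,-1}: k∈[0..3] ⇒ +0.017757 -0.463306 +1.611751 -0.934495 = +0.231708;  D = +0.073433+0.219763i
d^4_{0,-1}: k∈[0..3] ⇒ -0.104735 +1.093057 -1.901267 +0.551178 = -0.361766;  D = +0.315037+0.177838i
d^4_{1,-1}: k∈[0..3] ⇒ +0.308871 -1.611751 +1.401742 -0.162546 = -0.063684;  D = -0.062143+0.013929i
d^4_{2,-1}: k∈[0..2] ⇒ -0.576092 +1.503083 -0.522894 = +0.404098;  D = -0.233441+0.329849i
d^4_{3,-1}: k∈[0..1] ⇒ +0.710715 -0.741732 = -0.031017;  D = +0.003667+0.030799i
d^4_{4,-1}: single k=0 term ⇒ -0.530238;  D = -0.399380-0.348781i
Y_4^{m'}(θ=2.5909,φ=0.9542) and Σ D·Y over m':
  (+0.2903+0.0930i)·(-0.0259+0.0207i)  (+0.4242-0.1917i)·(+0.1469+0.0421i)  (+0.0950-0.2174i)·(-0.1239-0.3529i)  (+0.0734+0.2198i)·(-0.2541+0.3586i)  (+0.3150+0.1778i)·(-0.0348+0.0000i)  (-0.0621+0.0139i)·(+0.2541+0.3586i)  (-0.2334+0.3298i)·(-0.1239+0.3529i)  (+0.0037+0.0308i)·(-0.1469+0.0421i)  (-0.3994-0.3488i)·(-0.0259-0.0207i)
Y_4^-1(R⁻¹ n̂) = -0.242957-0.178036i

Re=-0.2430 Im=-0.1780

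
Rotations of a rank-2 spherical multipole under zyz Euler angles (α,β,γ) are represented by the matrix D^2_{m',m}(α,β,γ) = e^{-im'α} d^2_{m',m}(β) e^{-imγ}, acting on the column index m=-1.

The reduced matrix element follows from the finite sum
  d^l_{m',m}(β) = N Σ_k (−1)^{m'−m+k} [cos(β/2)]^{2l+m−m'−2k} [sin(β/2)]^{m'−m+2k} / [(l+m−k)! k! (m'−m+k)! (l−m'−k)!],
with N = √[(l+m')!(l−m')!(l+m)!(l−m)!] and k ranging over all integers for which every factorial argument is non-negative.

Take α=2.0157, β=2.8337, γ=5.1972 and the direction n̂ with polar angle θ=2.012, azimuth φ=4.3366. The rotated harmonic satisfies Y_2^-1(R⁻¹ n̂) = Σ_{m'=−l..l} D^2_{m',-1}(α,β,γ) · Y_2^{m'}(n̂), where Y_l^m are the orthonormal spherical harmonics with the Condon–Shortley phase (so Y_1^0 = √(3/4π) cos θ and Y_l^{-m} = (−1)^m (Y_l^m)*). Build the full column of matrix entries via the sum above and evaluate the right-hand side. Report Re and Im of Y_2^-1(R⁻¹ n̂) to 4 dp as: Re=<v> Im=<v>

Need the full column D^2_{m',-1} for m'=−2..2 at α=2.0157, β=2.8337, γ=5.1972.
cos(β/2)=0.153339, sin(β/2)=0.988174
d^2_{-2,-1}: single k=1 term ⇒ +0.007126;  D = -0.006989+0.001389i
d^2_{-1,-1}: k∈[0..1] ⇒ +0.000553 -0.068880 = -0.068327;  D = -0.040864-0.054761i
d^2_{0,-1}: k∈[0..1] ⇒ -0.008727 +0.362433 = +0.353706;  D = +0.164842-0.312946i
d^2_{1,-1}: k∈[0..1] ⇒ +0.068880 -0.953527 = -0.884647;  D = +0.883943+0.035295i
d^2_{2,-1}: single k=0 term ⇒ -0.295925;  D = -0.116599-0.271986i
Y_2^{m'}(θ=2.012,φ=4.3366) and Σ D·Y over m':
  (-0.0070+0.0014i)·(-0.2308-0.2157i)  (-0.0409-0.0548i)·(+0.1095-0.2775i)  (+0.1648-0.3129i)·(-0.1429+0.0000i)  (+0.8839+0.0353i)·(-0.1095-0.2775i)  (-0.1166-0.2720i)·(-0.2308+0.2157i)
Y_2^-1(R⁻¹ n̂) = -0.042727-0.160297i

Re=-0.0427 Im=-0.1603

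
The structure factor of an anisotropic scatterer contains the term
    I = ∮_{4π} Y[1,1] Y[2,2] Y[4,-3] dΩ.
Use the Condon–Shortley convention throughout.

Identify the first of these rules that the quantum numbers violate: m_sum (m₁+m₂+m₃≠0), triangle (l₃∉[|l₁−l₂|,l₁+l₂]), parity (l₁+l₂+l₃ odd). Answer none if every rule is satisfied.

triangle

m₁+m₂+m₃ = 1 + 2 − 3 = 0  ✓
triangle: need |l₁−l₂| ≤ l₃ ≤ l₁+l₂ = [1,3]; l₃=4 is outside  ✗
parity: l₁+l₂+l₃ = 7 is odd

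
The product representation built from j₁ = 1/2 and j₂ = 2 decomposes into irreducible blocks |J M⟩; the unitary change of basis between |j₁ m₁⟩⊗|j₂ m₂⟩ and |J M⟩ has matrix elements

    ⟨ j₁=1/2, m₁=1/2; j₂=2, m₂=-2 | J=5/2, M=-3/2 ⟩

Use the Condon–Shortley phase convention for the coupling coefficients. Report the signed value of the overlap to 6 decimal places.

triangle: 0!·1!·4!/6! = 24/720
(j±m)!: 1!·0!·0!·4!·1!·4! = 576
prefactor² = (2J+1)·Δ·N² = 576/5
  k=0: +1/(0!·0!·0!·0!·1!·4!) = 1/24
Σ = 1/24  ⇒  CG² = 576/5·(1/24)² = 1/5
CG = +√(1/5) = +0.447214

+√(1/5) = +0.447214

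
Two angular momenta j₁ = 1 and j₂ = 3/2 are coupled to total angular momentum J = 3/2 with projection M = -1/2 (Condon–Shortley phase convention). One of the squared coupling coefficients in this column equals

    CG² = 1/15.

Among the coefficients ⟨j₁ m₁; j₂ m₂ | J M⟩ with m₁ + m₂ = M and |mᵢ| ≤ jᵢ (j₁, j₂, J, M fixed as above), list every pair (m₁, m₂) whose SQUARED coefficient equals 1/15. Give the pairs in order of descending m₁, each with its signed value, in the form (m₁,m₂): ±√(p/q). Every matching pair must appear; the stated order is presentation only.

(0,-1/2): +√(1/15)

Admissible pairs with m₁+m₂ = M = -1/2: (-1,1/2), (0,-1/2), (1,-3/2)
  (m₁,m₂)=(1,-3/2): CG² = 2/5, CG = +√(2/5)
  (m₁,m₂)=(0,-1/2): CG² = 1/15, CG = +√(1/15)   ← matches the target
  (m₁,m₂)=(-1,1/2): CG² = 8/15, CG = −√(8/15)
Pairs with CG² = 1/15: (0,-1/2): +√(1/15)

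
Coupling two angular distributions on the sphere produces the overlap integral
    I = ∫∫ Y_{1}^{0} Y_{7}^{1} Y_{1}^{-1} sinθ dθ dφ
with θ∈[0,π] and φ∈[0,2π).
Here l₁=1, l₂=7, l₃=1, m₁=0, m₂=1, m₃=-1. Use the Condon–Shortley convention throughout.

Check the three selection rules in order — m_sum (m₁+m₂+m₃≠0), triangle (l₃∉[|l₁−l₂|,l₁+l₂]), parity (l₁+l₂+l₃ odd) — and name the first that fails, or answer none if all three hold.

triangle

azimuthal sum: 0 + 1 − 1 = 0  ✓
l₃ must lie in [6,8]; have l₃=1  ✗
L = 1 + 7 + 1 = 9 (odd)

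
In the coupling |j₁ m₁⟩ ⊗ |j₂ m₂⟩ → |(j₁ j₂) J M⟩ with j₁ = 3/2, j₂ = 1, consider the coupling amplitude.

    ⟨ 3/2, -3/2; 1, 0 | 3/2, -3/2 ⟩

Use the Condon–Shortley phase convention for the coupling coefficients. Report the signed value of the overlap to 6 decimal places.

j₁+j₂−J=1  J+j₁−j₂=2  J−j₁+j₂=1  j₁+j₂+J+1=5
(j₁±m₁, j₂±m₂, J±M) = (0,3,1,1,0,3)
P² = 12/5
sum k=1..1:
  [1] −1/2 = -1/2
S = -1/2
C² = P²·S² = 3/5 ; C = -0.774597

-0.774597  (= −√(3/5))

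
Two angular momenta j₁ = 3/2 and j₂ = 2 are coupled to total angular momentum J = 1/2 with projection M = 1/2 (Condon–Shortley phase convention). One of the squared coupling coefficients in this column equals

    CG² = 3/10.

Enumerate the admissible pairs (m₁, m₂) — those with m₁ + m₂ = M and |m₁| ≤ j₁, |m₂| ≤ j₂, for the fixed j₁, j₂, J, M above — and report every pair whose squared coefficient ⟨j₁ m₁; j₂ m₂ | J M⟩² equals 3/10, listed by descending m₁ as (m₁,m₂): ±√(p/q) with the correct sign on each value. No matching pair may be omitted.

(-1/2,1): +√(3/10)

Admissible pairs with m₁+m₂ = M = 1/2: (-3/2,2), (-1/2,1), (1/2,0), (3/2,-1)
  (m₁,m₂)=(3/2,-1): CG² = 1/10, CG = +√(1/10)
  (m₁,m₂)=(1/2,0): CG² = 1/5, CG = −√(1/5)
  (m₁,m₂)=(-1/2,1): CG² = 3/10, CG = +√(3/10)   ← matches the target
  (m₁,m₂)=(-3/2,2): CG² = 2/5, CG = −√(2/5)
Pairs with CG² = 3/10: (-1/2,1): +√(3/10)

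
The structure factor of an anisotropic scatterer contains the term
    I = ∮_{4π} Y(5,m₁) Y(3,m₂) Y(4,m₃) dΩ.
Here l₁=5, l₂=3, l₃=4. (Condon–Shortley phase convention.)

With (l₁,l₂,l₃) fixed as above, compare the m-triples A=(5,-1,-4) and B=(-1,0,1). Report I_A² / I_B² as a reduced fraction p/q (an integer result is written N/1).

Shared (l₁,l₂,l₃)=(5,3,4): N and (l;000)² cancel in I_A²/I_B².
A: Δ = 4!·6!·2!/13! = 1/180180; Racah Σ t=0..0: t=0:+1/34560 = 1/34560; ⇒ 3j(5 3 4; 5 -1 -4)² = 14/429, sgn +1
B: Δ = 4!·6!·2!/13! = 1/180180; Racah Σ t=1..3: t=1:−1/1440 t=2:+1/192 t=3:−1/432 = 19/8640; ⇒ 3j(5 3 4; -1 0 1)² = 361/30030, sgn -1
I_A²/I_B² = (14/429)/(361/30030) = 980/361

980/361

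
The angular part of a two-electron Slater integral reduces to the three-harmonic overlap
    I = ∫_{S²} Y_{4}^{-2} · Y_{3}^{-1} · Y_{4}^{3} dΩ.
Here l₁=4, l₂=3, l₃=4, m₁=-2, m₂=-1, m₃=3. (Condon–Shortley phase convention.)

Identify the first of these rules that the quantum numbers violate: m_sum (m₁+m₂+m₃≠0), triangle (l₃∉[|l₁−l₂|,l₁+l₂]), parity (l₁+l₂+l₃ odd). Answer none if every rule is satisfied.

parity

m₁+m₂+m₃ = -2 − 1 + 3 = 0  ✓
triangle: |4−3|=1 ≤ l₃=4 ≤ 4+3=7  ✓
parity: l₁+l₂+l₃ = 11 is odd  ✗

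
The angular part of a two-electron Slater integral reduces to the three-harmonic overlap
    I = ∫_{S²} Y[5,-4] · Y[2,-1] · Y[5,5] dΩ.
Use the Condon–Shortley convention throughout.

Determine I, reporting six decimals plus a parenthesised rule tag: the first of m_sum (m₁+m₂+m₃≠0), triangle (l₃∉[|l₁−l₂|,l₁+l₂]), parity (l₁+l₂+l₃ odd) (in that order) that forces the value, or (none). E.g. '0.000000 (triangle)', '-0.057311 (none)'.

m-sum 0 ✓  L=12 even ✓  3≤5≤7 ✓
Π(2lᵢ+1) = 11×5×11 = 605
triangle coeff Δ(5,2,5) = 1/38610
Σ_t [0,2]: t=0:+1/2880 t=1:−1/576 t=2:+1/2880 = -1/960
(3j)²=10/429 [(5 2 5; 0 0 0)], sign=+1
Σ_t [1,1]: t=1:−1/80640 = -1/80640
(3j)²=9/286 [(5 2 5; -4 -1 5)], sign=-1
⇒ 4πI² = 75/169
I = (-1)√(75/169/(4π)) = -0.18792404
No selection rule forces the value: the integral is nonzero (none).

-0.187924 (none)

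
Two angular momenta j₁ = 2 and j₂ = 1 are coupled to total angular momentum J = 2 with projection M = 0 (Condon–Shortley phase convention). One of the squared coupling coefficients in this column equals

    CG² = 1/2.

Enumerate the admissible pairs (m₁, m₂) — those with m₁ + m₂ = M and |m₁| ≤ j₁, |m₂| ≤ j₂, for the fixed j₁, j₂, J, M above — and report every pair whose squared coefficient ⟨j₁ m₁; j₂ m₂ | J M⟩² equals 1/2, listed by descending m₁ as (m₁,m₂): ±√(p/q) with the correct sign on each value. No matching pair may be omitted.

Admissible pairs with m₁+m₂ = M = 0: (-1,1), (0,0), (1,-1)
  (m₁,m₂)=(1,-1): CG² = 1/2, CG = +√(1/2)   ← matches the target
  (m₁,m₂)=(0,0): CG² = 0/1, CG = 0
  (m₁,m₂)=(-1,1): CG² = 1/2, CG = −√(1/2)   ← matches the target
Pairs with CG² = 1/2: (1,-1): +√(1/2); (-1,1): −√(1/2)

(1,-1): +√(1/2); (-1,1): −√(1/2)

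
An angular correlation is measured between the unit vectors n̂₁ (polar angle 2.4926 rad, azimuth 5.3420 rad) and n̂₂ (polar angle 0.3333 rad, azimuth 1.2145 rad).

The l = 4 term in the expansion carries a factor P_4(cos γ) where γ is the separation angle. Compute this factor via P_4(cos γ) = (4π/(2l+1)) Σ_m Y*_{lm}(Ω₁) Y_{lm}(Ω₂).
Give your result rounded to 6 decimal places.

Summing Y*_{l m}(θ₁,φ₁)·Y_{l m}(θ₂,φ₂) over m ∈ [−4, 4]; prefactor 4π/(2·4+1) = 1.396263:
  [-4]  conj(Y_{4,-4})(Ω₁) = -0.047949+0.034460i ; Y_{4,-4}(Ω₂) = +0.000736+0.005016i ; Δ = -0.000208-0.000215i
  [-3]  conj(Y_{4,-3})(Ω₁) = +0.209111+0.068842i ; Y_{4,-3}(Ω₂) = -0.036311+0.019927i ; Δ = -0.008965+0.001667i
  [-2]  conj(Y_{4,-2})(Ω₁) = -0.128975-0.400464i ; Y_{4,-2}(Ω₂) = -0.142260-0.122919i ; Δ = -0.030877+0.072824i
  [-1]  conj(Y_{4,-1})(Ω₁) = -0.193559+0.265688i ; Y_{4,-1}(Ω₂) = +0.165840-0.445591i ; Δ = +0.086288+0.130310i
  [+0]  conj(Y_{4,0})(Ω₁) = -0.205348-0.000000i ; Y_{4,0}(Ω₂) = +0.435789+0.000000i ; Δ = -0.089488-0.000000i
  [+1]  conj(Y_{4,1})(Ω₁) = +0.193559+0.265688i ; Y_{4,1}(Ω₂) = -0.165840-0.445591i ; Δ = +0.086288-0.130310i
  [+2]  conj(Y_{4,2})(Ω₁) = -0.128975+0.400464i ; Y_{4,2}(Ω₂) = -0.142260+0.122919i ; Δ = -0.030877-0.072824i
  [+3]  conj(Y_{4,3})(Ω₁) = -0.209111+0.068842i ; Y_{4,3}(Ω₂) = +0.036311+0.019927i ; Δ = -0.008965-0.001667i
  [+4]  conj(Y_{4,4})(Ω₁) = -0.047949-0.034460i ; Y_{4,4}(Ω₂) = +0.000736-0.005016i ; Δ = -0.000208+0.000215i
Total Σ_m = +0.002989+0.000000i. Multiply by 1.396263: +0.004174+0.000000i. P_4(cos γ) = 0.004174

0.004174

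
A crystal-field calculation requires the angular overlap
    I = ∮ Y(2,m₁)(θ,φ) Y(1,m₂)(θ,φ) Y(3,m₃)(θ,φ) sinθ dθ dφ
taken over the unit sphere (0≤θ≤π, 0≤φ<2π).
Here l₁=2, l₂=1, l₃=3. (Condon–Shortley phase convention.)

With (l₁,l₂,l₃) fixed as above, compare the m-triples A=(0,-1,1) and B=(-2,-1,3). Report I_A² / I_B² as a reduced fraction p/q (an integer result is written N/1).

2/5

Shared (l₁,l₂,l₃)=(2,1,3): N and (l;000)² cancel in I_A²/I_B².
A: Δ = 0!·4!·2!/7! = 1/105; Racah Σ t=0..0: t=0:+1/8 = 1/8; ⇒ 3j(2 1 3; 0 -1 1)² = 2/35, sgn +1
B: Δ = 0!·4!·2!/7! = 1/105; Racah Σ t=0..0: t=0:+1/48 = 1/48; ⇒ 3j(2 1 3; -2 -1 3)² = 1/7, sgn +1
I_A²/I_B² = (2/35)/(1/7) = 2/5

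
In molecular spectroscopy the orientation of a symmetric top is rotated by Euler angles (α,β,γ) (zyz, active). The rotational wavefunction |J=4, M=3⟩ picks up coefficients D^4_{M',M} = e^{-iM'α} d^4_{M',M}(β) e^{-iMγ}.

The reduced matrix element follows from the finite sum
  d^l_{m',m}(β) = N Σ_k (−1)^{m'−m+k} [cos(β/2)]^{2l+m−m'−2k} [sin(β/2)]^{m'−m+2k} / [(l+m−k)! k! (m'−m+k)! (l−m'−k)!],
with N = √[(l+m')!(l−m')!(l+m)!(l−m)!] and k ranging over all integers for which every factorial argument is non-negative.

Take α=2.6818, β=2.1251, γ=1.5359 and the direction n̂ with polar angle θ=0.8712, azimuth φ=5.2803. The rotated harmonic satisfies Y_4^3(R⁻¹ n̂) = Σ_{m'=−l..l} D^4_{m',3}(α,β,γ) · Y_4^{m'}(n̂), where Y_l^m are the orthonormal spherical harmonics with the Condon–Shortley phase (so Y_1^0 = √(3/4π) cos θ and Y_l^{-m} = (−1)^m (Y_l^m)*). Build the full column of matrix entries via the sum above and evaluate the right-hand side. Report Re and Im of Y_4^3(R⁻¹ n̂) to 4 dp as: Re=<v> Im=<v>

Re=0.0044 Im=0.0983

Need the full column D^4_{m',3} for m'=−4..4 at α=2.6818, β=2.1251, γ=1.5359.
cos(β/2)=0.486646, sin(β/2)=0.873599
d^4_{-4,3}: single k=7 term ⇒ +0.534495;  D = +0.527351-0.087099i
d^4_{-3,3}: k∈[6..7] ⇒ +0.736882 -0.339233 = +0.397649;  D = -0.380343-0.116034i
d^4_{-2,3}: k∈[5..6] ⇒ +0.658243 -0.707071 = -0.048828;  D = -0.035530-0.033493i
d^4_{-1,3}: k∈[4..5] ⇒ +0.432136 -0.835546 = -0.403409;  D = +0.140260+0.378241i
d^4_{0,3}: k∈[3..4] ⇒ +0.215311 -0.693849 = -0.478538;  D = +0.050006-0.475918i
d^4_{1,3}: k∈[2..3] ⇒ +0.080459 -0.432136 = -0.351677;  D = -0.188140+0.297120i
d^4_{2,3}: k∈[1..2] ⇒ +0.021128 -0.204262 = -0.183134;  D = +0.156458-0.095178i
d^4_{3,3}: k∈[0..1] ⇒ +0.003146 -0.070958 = -0.067812;  D = -0.067558+0.005874i
d^4_{4,3}: single k=0 term ⇒ -0.015972;  D = +0.014873+0.005821i
Y_4^{m'}(θ=0.8712,φ=5.2803) and Σ D·Y over m':
  (+0.5274-0.0871i)·(-0.0978-0.1159i)  (-0.3803-0.1160i)·(-0.3578+0.0478i)  (-0.0355-0.0335i)·(-0.1570+0.3378i)  (+0.1403+0.3782i)·(-0.0122-0.0192i)  (+0.0500-0.4759i)·(-0.3620+0.0000i)  (-0.1881+0.2971i)·(+0.0122-0.0192i)  (+0.1565-0.0952i)·(-0.1570-0.3378i)  (-0.0676+0.0059i)·(+0.3578+0.0478i)  (+0.0149+0.0058i)·(-0.0978+0.1159i)
Y_4^3(R⁻¹ n̂) = +0.004405+0.098272i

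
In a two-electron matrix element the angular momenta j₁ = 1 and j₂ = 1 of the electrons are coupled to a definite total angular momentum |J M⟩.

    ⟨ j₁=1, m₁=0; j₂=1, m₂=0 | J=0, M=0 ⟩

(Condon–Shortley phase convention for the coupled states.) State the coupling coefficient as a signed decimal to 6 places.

triangle: 2!*0!*0!/3! = 2/6
(j±m)!: 1!*1!*1!*1!*0!*0! = 1
prefactor² = (2J+1)*Δ*N² = 1/3
  k=1: −1/(1!*1!*0!*0!*0!*0!) = -1
Σ = -1  ⇒  CG² = 1/3*(-1)² = 1/3
CG = −√(1/3) = -0.577350

-0.577350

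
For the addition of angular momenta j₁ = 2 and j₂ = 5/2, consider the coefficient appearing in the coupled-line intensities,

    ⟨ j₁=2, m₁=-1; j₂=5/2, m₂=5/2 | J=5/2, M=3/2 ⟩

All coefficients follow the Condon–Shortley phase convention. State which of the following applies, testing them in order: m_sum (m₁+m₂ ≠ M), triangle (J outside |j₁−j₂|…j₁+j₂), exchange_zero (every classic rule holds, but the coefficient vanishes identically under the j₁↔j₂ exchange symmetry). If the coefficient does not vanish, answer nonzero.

nonzero

m-sum: m₁+m₂ = -1+5/2 = 3/2, M = 3/2  ✓
triangle: |j₁−j₂| = 1/2 ≤ J = 5/2 ≤ j₁+j₂ = 9/2  ✓
exchange: j₁≠j₂ or m₁≠m₂ — the exchange symmetry imposes no constraint here
value check: CG = +√(3/7) = +0.654654 ≠ 0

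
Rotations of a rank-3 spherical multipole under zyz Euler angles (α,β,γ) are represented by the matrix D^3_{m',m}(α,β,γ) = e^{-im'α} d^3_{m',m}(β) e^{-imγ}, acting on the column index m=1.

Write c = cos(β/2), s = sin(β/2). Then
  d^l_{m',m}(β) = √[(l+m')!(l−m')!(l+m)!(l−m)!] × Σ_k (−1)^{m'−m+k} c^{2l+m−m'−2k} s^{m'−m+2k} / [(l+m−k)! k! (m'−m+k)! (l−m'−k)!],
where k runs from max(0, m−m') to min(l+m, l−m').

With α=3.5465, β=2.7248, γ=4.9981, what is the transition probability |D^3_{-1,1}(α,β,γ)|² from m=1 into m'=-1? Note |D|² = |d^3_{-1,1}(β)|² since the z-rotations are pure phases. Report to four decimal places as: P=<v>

P=0.3292

D^3_{-1,1}(3.5465,2.7248,4.9981) = e^{-i·-1·3.5465}·d^3_{-1,1}(2.7248)·e^{-i·1·4.9981}. Compute d first:
Half-angle: c=0.206891, s=0.978364. N=√(2·24·24·2)=48.000000
k∈{2,3,4} keeps every argument non-negative
  k=2: (−1)^0·48.0000/(8)·0.2069^4·0.9784^2 = +0.010523
  k=3: (−1)^1·48.0000/(6)·0.2069^2·0.9784^4 = -0.313744
  k=4: (−1)^2·48.0000/(48)·0.2069^0·0.9784^6 = +0.877006
d^3_{-1,1}(2.7248) = +0.010523 -0.313744 +0.877006 = +0.573785
|D^3_{-1,1}|² = |d^3_{-1,1}(β)|² = (+0.573785)² = 0.329229 (the z-rotation phases have unit modulus)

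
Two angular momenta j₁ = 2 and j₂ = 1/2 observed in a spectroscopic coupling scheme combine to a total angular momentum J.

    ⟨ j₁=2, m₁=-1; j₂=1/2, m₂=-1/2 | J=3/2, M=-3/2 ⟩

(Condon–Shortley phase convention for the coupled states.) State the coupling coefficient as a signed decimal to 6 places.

+0.447214

j₁+j₂−J=1  J+j₁−j₂=3  J−j₁+j₂=0  j₁+j₂+J+1=5
(j₁±m₁, j₂±m₂, J±M) = (1,3,0,1,0,3)
P² = 36/5
sum k=0..0:
  [0] +1/6 = 1/6
S = 1/6
C² = P²·S² = 1/5 ; C = +0.447214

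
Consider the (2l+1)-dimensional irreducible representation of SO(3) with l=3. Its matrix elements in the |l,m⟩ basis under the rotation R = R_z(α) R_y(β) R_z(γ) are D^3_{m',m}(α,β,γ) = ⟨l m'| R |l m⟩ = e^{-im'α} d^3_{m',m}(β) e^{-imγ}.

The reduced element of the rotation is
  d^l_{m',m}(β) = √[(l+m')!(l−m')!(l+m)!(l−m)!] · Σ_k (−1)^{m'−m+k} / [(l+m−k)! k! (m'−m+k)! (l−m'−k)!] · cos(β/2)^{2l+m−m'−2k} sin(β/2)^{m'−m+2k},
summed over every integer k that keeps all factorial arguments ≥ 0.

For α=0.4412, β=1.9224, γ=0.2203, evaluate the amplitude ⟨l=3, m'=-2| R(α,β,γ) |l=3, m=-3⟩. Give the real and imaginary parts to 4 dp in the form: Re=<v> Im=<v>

First d^3_{-2,-3}(β=1.9224), then the phase factors e^{-i(-2)α} and e^{-i(-3)γ}:
c=cos(1.922400/2)=0.572537, s=sin(1.922400/2)=0.819879; N=√[1·120·1·720]=293.938769
Admissible k: 0..0 (factorial args all ≥0)
  k=0: (−1)^1·293.9388/(120)·0.5725^5·0.8199^1 = -0.123550
d^3_{-2,-3}(1.9224) = -0.123550
Attach z-rotation phases: D = e^{-i(-2)(0.4412)}·(-0.123550)·e^{-i(-3)(0.2203)} = -0.003397-0.123503i

Re=-0.0034 Im=-0.1235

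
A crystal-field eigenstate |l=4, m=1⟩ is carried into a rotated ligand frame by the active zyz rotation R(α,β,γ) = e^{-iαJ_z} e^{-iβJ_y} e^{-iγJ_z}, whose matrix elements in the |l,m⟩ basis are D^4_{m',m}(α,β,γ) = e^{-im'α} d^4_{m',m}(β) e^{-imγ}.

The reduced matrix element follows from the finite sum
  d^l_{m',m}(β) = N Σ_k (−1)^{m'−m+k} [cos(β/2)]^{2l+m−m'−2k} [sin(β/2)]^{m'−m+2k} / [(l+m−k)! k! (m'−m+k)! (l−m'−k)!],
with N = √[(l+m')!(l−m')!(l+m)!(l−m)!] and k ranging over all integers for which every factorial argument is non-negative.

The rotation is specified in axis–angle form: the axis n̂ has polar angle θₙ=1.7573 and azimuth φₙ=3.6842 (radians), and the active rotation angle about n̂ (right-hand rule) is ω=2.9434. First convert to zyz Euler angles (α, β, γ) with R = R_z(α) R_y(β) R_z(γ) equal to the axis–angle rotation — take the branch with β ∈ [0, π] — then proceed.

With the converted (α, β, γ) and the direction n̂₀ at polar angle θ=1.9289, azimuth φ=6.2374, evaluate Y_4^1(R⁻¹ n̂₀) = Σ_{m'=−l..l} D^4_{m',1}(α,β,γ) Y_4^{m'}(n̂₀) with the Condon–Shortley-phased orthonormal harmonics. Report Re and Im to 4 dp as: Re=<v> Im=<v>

Re=0.0640 Im=0.2476

Axis–angle → zyz. n̂ = (sinθₙcosφₙ, sinθₙsinφₙ, cosθₙ) = (-0.841515, -0.507416, -0.185424), ω = 2.9434.
R = I cosω + sinω [n̂]ₓ + (1−cosω) n̂n̂ᵀ gives
  R = [+0.422007, +0.882147, +0.209111; +0.809127, -0.470522, +0.352025; +0.408929, +0.020640, -0.912333]
β = atan2(√(R₁₃²+R₂₃²), R₃₃) = 2.719742; α = atan2(R₂₃, R₁₃) mod 2π = 1.034783; γ = atan2(R₃₂, −R₃₁) mod 2π = 3.091161
Need the full column D^4_{m',1} for m'=−4..4 at α=1.0348, β=2.7197, γ=3.0912.
cos(β/2)=0.209365, sin(β/2)=0.977838
d^4_{-4,1}: single k=5 term ⇒ +0.061396;  D = +0.030657+0.053194i
d^4_{-3,1}: k∈[4..5] ⇒ +0.023238 -0.304143 = -0.280905;  D = -0.280881-0.003705i
d^4_{-2,1}: k∈[3..5] ⇒ +0.005319 -0.174041 +0.759289 = +0.590567;  D = +0.308280-0.503719i
d^4_{-1,1}: k∈[2..5] ⇒ +0.000805 -0.052699 +0.574777 -0.835861 = -0.312978;  D = +0.146074+0.276799i
d^4_{0,1}: k∈[1..4] ⇒ +0.000077 -0.010092 +0.220146 -0.800361 = -0.590230;  D = +0.589479+0.029754i
d^4_{1,1}: k∈[0..3] ⇒ +0.000004 -0.001208 +0.052699 -0.383184 = -0.331690;  D = +0.183558-0.276269i
d^4_{2,1}: k∈[0..2] ⇒ -0.000073 +0.007979 -0.116027 = -0.108122;  D = -0.046867-0.097436i
d^4_{3,1}: k∈[0..1] ⇒ +0.000639 -0.023238 = -0.022599;  D = -0.022512-0.001979i
d^4_{4,1}: single k=0 term ⇒ -0.002815;  D = -0.001644+0.002285i
Y_4^{m'}(θ=1.9289,φ=6.2374) and Σ D·Y over m':
  (+0.0307+0.0532i)·(+0.3348+0.0620i)  (-0.2809-0.0037i)·(-0.3570-0.0493i)  (+0.3083-0.5037i)·(-0.0409-0.0038i)  (+0.1461+0.2768i)·(+0.3320+0.0152i)  (+0.5895+0.0298i)·(-0.0166+0.0000i)  (+0.1836-0.2763i)·(-0.3320+0.0152i)  (-0.0469-0.0974i)·(-0.0409+0.0038i)  (-0.0225-0.0020i)·(+0.3570-0.0493i)  (-0.0016+0.0023i)·(+0.3348-0.0620i)
Y_4^1(R⁻¹ n̂) = +0.064032+0.247567i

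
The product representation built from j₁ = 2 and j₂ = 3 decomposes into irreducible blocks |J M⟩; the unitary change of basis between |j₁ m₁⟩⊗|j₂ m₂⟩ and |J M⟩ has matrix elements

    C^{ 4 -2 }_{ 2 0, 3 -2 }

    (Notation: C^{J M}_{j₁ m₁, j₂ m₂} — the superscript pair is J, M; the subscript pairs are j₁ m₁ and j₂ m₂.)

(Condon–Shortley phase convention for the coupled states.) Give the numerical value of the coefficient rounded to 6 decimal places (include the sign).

j₁+j₂−J=1  J+j₁−j₂=3  J−j₁+j₂=5  j₁+j₂+J+1=10
(j₁±m₁, j₂±m₂, J±M) = (2,2,1,5,2,6)
P² = 8640/7
sum k=0..1:
  [0] +1/48 = 1/48
  [1] −1/240 = -1/240
S = 1/60
C² = P²·S² = 12/35 ; C = +0.585540

+√(12/35) ≈ +0.585540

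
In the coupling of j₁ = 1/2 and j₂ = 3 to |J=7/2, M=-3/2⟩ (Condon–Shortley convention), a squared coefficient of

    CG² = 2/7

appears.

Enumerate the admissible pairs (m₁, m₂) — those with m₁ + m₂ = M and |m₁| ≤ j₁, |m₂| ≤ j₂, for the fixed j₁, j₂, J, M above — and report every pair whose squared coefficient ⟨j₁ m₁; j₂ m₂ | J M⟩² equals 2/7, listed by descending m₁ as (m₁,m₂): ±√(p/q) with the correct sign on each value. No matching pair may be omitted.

(1/2,-2): +√(2/7)

Admissible pairs with m₁+m₂ = M = -3/2: (-1/2,-1), (1/2,-2)
  (m₁,m₂)=(1/2,-2): CG² = 2/7, CG = +√(2/7)   ← matches the target
  (m₁,m₂)=(-1/2,-1): CG² = 5/7, CG = +√(5/7)
Pairs with CG² = 2/7: (1/2,-2): +√(2/7)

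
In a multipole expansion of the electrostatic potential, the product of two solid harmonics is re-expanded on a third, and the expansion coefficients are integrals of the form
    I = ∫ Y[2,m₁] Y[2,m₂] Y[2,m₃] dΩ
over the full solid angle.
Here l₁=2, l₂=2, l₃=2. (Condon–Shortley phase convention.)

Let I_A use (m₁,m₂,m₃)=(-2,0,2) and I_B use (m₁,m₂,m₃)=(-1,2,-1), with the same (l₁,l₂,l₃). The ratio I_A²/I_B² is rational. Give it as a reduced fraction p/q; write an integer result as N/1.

2/3

Same 2,2,2: normalisation and zero-m 3j drop out of the ratio.
A: Δ: 2! 2! 2! / 7! → 1/630; sum: t=2:+1/8 = 1/8; 3j²(2 2 2; -2 0 2) = Δ·Π!·Σ² = 2/35  (sign +1)
B: Δ: 2! 2! 2! / 7! → 1/630; sum: t=2:+1/4 = 1/4; 3j²(2 2 2; -1 2 -1) = Δ·Π!·Σ² = 3/35  (sign -1)
I_A²/I_B² = (2/35)/(3/35) = 2/3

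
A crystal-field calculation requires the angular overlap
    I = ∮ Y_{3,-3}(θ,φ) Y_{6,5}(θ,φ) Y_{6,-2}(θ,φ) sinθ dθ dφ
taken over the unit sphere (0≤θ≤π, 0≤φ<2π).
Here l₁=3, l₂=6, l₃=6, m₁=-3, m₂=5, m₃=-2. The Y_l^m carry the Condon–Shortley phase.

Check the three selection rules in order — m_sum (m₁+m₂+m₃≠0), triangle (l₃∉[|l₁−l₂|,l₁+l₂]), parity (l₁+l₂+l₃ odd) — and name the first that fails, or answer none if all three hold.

parity

Σmᵢ = 0  ✓
l₃∈[|l₁−l₂|,l₁+l₂]=[3,9], have l₃=6  ✓
Σlᵢ = 15 ⇒ odd  ✗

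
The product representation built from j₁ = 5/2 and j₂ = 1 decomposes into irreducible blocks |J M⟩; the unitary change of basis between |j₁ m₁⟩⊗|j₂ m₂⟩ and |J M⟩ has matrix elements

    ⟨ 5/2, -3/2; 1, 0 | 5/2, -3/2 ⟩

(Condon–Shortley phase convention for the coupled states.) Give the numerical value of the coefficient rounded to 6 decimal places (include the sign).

−√(9/35) ≈ -0.507093

triangle: 1!·4!·1!/7! = 24/5040
(j±m)!: 1!·4!·1!·1!·1!·4! = 576
prefactor² = (2J+1)·Δ·N² = 576/35
  k=0: +1/(0!·1!·4!·1!·0!·0!) = 1/24
  k=1: −1/(1!·0!·3!·0!·1!·1!) = -1/6
Σ = -1/8  ⇒  CG² = 576/35·(-1/8)² = 9/35
CG = −√(9/35) = -0.507093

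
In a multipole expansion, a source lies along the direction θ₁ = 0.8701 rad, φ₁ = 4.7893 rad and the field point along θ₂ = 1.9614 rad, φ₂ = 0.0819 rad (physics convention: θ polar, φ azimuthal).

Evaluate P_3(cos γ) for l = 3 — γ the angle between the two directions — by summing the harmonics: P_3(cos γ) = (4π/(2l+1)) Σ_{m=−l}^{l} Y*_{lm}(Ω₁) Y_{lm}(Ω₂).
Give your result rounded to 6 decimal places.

0.334918

Term-by-term m-sum for l=3 (normalisation 4π/7 = 1.795196):
  m=-3: Y*=(-0.042616, 0.181408)  Y=(0.319963, -0.080236)  product (0.000920, 0.061463)
  m=-2: Y*=(-0.380462, -0.058989)  Y=(-0.328255, 0.054254)  product (0.128089, -0.001278)
  m=-1: Y*=(0.020471, -0.265645)  Y=(-0.081953, 0.006727)  product (0.000109, 0.021908)
  m=+0: Y*=(-0.221715, -0.000000)  Y=(0.323268, 0.000000)  product (-0.071673, -0.000000)
  m=+1: Y*=(-0.020471, -0.265645)  Y=(0.081953, 0.006727)  product (0.000109, -0.021908)
  m=+2: Y*=(-0.380462, 0.058989)  Y=(-0.328255, -0.054254)  product (0.128089, 0.001278)
  m=+3: Y*=(0.042616, 0.181408)  Y=(-0.319963, -0.080236)  product (0.000920, -0.061463)
Accumulated sum (0.186563, 0.000000); after 4π/(2l+1) scaling, (0.334918, 0.000000) ⇒ P_3 = 0.334918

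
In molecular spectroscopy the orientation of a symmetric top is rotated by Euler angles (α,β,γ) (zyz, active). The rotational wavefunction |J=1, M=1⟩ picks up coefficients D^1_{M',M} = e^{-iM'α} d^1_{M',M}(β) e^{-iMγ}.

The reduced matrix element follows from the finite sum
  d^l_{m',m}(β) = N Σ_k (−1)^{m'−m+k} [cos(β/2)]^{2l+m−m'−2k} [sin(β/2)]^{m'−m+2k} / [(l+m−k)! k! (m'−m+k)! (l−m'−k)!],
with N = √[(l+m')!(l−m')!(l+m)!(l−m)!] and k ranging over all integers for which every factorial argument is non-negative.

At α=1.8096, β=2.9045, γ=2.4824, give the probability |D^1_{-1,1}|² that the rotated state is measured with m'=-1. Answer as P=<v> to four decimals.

D^1_{-1,1}(1.8096,2.9045,2.4824) = e^{-i·-1·1.8096}·d^1_{-1,1}(2.9045)·e^{-i·1·2.4824}. Compute d first:
c=cos(2.904500/2)=0.118269, s=sin(2.904500/2)=0.992982; N=√[1·2·2·1]=2.000000
k∈{2} keeps every argument non-negative
  k=2: (−1)^0·2.0000/(2)·0.1183^0·0.9930^2 = +0.986012
d^1_{-1,1}(2.9045) = +0.986012
|D^1_{-1,1}|² = |d^1_{-1,1}(β)|² = (+0.986012)² = 0.972221 (the z-rotation phases have unit modulus)

P=0.9722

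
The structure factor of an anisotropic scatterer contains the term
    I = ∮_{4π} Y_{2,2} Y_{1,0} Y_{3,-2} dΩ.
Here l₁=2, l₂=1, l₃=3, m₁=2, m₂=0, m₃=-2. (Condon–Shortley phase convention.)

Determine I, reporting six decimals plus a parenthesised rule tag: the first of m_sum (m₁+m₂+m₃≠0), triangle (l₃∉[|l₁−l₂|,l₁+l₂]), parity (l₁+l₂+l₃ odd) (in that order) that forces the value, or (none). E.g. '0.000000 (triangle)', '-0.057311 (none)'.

Rules hold: Σm=0, L=6 even, 1≤3≤3.
N = 5·3·7 = 105
Δ = 0!·4!·2!/7! = 1/105
Racah Σ t=0..0: t=0:+1/4 = 1/4
⇒ 3j(2 1 3; 0 0 0)² = 3/35, sgn -1
Racah Σ t=0..0: t=0:+1/24 = 1/24
⇒ 3j(2 1 3; 2 0 -2)² = 1/21, sgn -1
4πI² = N·(3j₀)²·(3jₘ)² = 3/7
I = +1·√(0.428571/4π) = 0.18467439
No selection rule forces the value: the integral is nonzero (none).

0.184674 (none)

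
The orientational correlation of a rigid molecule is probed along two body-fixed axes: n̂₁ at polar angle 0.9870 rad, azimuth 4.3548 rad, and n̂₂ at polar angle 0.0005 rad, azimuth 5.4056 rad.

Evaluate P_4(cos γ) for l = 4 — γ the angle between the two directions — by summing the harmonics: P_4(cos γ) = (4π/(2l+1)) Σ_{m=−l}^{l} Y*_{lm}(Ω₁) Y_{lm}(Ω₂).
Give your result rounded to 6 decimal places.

Addition theorem: P_4(cos γ) = (4π/9) Σ_m Y*_{lm}(Ω₁) Y_{lm}(Ω₂), m = −4…4:
  [-4]  conj(Y_{4,-4})(Ω₁) = 0.03002 - 0.21237j ; Y_{4,-4}(Ω₂) = -0.00000 - 0.00000j ; Δ = -0.00000 + 0.00000j
  [-3]  conj(Y_{4,-3})(Ω₁) = 0.35208 + 0.19144j ; Y_{4,-3}(Ω₂) = -0.00000 + 0.00000j ; Δ = -0.00000 + 0.00000j
  [-2]  conj(Y_{4,-2})(Ω₁) = -0.19811 + 0.17207j ; Y_{4,-2}(Ω₂) = -0.00000 + 0.00000j ; Δ = -0.00000 - 0.00000j
  [-1]  conj(Y_{4,-1})(Ω₁) = 0.06650 + 0.17799j ; Y_{4,-1}(Ω₂) = 0.00060 + 0.00073j ; Δ = -0.00009 + 0.00016j
  [+0]  conj(Y_{4,0})(Ω₁) = -0.30507 + 0.00000j ; Y_{4,0}(Ω₂) = 0.84628 + 0.00000j ; Δ = -0.25817 + 0.00000j
  [+1]  conj(Y_{4,1})(Ω₁) = -0.06650 + 0.17799j ; Y_{4,1}(Ω₂) = -0.00060 + 0.00073j ; Δ = -0.00009 - 0.00016j
  [+2]  conj(Y_{4,2})(Ω₁) = -0.19811 - 0.17207j ; Y_{4,2}(Ω₂) = -0.00000 - 0.00000j ; Δ = -0.00000 + 0.00000j
  [+3]  conj(Y_{4,3})(Ω₁) = -0.35208 + 0.19144j ; Y_{4,3}(Ω₂) = 0.00000 + 0.00000j ; Δ = -0.00000 - 0.00000j
  [+4]  conj(Y_{4,4})(Ω₁) = 0.03002 + 0.21237j ; Y_{4,4}(Ω₂) = -0.00000 + 0.00000j ; Δ = -0.00000 - 0.00000j
Accumulated sum -0.25835 - 0.00000j; after 4π/(2l+1) scaling, -0.36073 - 0.00000j ⇒ P_4 = -0.360729

-0.360729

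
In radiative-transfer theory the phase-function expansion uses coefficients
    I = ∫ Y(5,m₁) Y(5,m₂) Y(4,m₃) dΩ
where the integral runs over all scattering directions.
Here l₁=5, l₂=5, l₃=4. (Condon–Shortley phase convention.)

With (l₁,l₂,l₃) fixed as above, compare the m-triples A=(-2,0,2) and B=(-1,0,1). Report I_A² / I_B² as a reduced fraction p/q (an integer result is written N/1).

l's match ⇒ only the (l;m) 3-j factors differ between A and B.
A: triangle coeff Δ(5,5,4) = 1/3153150; Σ_t [3,5]: t=3:−1/3456 t=4:+1/1728 t=5:−1/11520 = 7/34560; (3j)²=7/858 [(5 5 4; -2 0 2)], sign=+1
B: triangle coeff Δ(5,5,4) = 1/3153150; Σ_t [2,5]: t=2:+1/6912 t=3:−1/864 t=4:+1/1152 t=5:−1/17280 = -7/34560; (3j)²=1/429 [(5 5 4; -1 0 1)], sign=+1
I_A²/I_B² = (7/858)/(1/429) = 7/2

7/2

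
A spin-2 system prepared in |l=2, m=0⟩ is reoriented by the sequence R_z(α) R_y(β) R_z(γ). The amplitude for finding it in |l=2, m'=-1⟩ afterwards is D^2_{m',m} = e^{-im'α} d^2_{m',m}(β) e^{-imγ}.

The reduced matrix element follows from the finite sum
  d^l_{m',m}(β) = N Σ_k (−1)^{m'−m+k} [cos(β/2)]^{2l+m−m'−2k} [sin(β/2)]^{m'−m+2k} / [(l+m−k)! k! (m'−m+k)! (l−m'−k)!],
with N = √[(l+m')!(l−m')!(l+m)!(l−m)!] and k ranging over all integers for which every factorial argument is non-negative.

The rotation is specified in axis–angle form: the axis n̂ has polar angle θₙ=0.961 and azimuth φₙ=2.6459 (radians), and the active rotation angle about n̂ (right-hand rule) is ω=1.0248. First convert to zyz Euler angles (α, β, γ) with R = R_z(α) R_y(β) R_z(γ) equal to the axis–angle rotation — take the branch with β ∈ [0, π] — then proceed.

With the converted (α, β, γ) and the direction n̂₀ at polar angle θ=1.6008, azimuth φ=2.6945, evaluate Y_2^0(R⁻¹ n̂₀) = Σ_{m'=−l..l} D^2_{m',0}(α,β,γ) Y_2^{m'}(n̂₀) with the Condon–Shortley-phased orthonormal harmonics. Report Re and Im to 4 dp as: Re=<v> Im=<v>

Axis–angle → zyz. n̂ = (sinθₙcosφₙ, sinθₙsinφₙ, cosθₙ) = (-0.721097, +0.389914, +0.572701), ω = 1.0248.
R = I cosω + sinω [n̂]ₓ + (1−cosω) n̂n̂ᵀ gives
  R = [+0.769241, -0.624601, +0.134696; +0.354271, +0.592357, +0.723606; -0.531753, -0.508908, +0.676943]
β = atan2(√(R₁₃²+R₂₃²), R₃₃) = 0.827196; α = atan2(R₂₃, R₁₃) mod 2π = 1.386757; γ = atan2(R₃₂, −R₃₁) mod 2π = 5.519735
Need the full column D^2_{m',0} for m'=−2..2 at α=1.3868, β=0.8272, γ=5.5197.
cos(β/2)=0.915681, sin(β/2)=0.401906
d^2_{-2,0}: single k=2 term ⇒ +0.331752;  D = -0.309532+0.119372i
d^2_{-1,0}: k∈[1..2] ⇒ +0.755845 -0.145611 = +0.610234;  D = +0.111674+0.599929i
d^2_{0,0}: k∈[0..2] ⇒ +0.703034 -0.541749 +0.026092 = +0.187377;  D = +0.187377+0.000000i
d^2_{1,0}: k∈[0..1] ⇒ -0.755845 +0.145611 = -0.610234;  D = -0.111674+0.599929i
d^2_{2,0}: single k=0 term ⇒ +0.331752;  D = -0.309532-0.119372i
Y_2^{m'}(θ=1.6008,φ=2.6945) and Σ D·Y over m':
  (-0.3095+0.1194i)·(+0.2416+0.3009i)  (+0.1117+0.5999i)·(+0.0209+0.0100i)  (+0.1874+0.0000i)·(-0.3145+0.0000i)  (-0.1117+0.5999i)·(-0.0209+0.0100i)  (-0.3095-0.1194i)·(+0.2416-0.3009i)
Y_2^0(R⁻¹ n̂) = -0.287725+0.000000i

Re=-0.2877 Im=0.0000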